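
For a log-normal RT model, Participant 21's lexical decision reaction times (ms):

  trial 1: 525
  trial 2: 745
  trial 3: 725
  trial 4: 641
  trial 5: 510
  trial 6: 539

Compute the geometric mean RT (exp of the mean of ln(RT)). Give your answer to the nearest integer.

ln(RT): 6.2634, 6.6134, 6.5862, 6.4630, 6.2344, 6.2897
Mean ln(RT) = 38.4501/6 = 6.40835
Geometric mean = exp(6.40835) = 606.89 ms

607 ms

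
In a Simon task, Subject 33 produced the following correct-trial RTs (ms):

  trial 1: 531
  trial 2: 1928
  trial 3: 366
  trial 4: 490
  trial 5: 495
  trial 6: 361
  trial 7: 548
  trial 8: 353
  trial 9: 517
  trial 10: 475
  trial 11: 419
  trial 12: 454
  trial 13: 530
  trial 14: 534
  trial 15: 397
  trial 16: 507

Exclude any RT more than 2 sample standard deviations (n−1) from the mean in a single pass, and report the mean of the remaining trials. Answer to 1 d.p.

n = 16, ΣRT = 8905, M = 556.562
Σ(x−M)² = 2072575.94; s = √(2072575.94/15) = 371.715
Cutoffs: 556.562 ± 2·371.715 → [-186.9, 1300.0]
Outside: 1928 → excluded.
Retained (n=15): Σ = 6977, mean = 6977/15 = 465.133

465.1 ms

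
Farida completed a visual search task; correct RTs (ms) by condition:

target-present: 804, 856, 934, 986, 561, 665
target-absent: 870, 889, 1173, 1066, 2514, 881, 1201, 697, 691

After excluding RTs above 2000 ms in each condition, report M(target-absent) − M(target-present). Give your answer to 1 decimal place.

132.5 ms

target-absent: exclude 2514
M(target-present) = 4806/6 = 801.000
M(target-absent) = 7468/8 = 933.500
Difference = 933.500 − 801.000 = 132.500 ms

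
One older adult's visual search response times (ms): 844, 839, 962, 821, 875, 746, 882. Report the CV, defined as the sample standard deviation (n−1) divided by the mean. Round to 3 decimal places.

n = 7, Σ = 5969, M = 852.7143
Σ(x−M)² = 25955.429; s = √(25955.429/6) = 65.7716
CV = 65.7716 / 852.7143 = 0.07713

0.077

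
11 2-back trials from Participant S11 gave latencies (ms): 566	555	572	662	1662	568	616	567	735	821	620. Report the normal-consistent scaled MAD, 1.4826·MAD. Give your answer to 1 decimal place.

Sorted: 555, 566, 567, 568, 572, 616, 620, 662, 735, 821, 1662 → median = 616
|x − 616| sorted: 0, 4, 44, 46, 48, 49, 50, 61, 119, 205, 1046 → MAD = 49
Robust SD ≈ 1.4826 × 49 = 72.647

72.6 ms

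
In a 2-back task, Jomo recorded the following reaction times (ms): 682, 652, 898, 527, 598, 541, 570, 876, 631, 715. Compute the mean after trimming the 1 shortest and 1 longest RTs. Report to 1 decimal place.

658.1 ms

Sorted: 527, 541, 570, 598, 631, 652, 682, 715, 876, 898
Drop lowest 1 (527) and highest 1 (898)
Remaining (n=8): Σ = 5265, mean = 5265/8 = 658.125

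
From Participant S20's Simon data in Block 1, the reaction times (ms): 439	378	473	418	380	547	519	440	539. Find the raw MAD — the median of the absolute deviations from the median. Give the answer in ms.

Sorted: 378, 380, 418, 439, 440, 473, 519, 539, 547 → median = 440
|x − 440|: 1, 62, 33, 22, 60, 107, 79, 0, 99
Sorted deviations: 0, 1, 22, 33, 60, 62, 79, 99, 107 → MAD = 60

60 ms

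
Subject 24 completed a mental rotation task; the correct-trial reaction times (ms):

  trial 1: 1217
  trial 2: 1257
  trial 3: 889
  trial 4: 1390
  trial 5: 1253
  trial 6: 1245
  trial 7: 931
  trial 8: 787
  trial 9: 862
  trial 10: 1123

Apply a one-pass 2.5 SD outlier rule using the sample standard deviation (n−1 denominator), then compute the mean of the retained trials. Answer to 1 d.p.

1095.4 ms

n = 10, ΣRT = 10954, M = 1095.400
Σ(x−M)² = 394884.40; s = √(394884.40/9) = 209.466
Cutoffs: 1095.400 ± 2.5·209.466 → [571.7, 1619.1]
No RTs fall outside the cutoffs; all 10 retained. Mean = 10954/10 = 1095.400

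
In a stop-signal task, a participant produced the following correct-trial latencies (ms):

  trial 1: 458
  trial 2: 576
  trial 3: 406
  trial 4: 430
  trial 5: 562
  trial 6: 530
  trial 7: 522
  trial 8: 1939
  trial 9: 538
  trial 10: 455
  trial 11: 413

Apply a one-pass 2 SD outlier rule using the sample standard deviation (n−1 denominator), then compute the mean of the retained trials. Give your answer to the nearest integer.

n = 11, ΣRT = 6829, M = 620.818
Σ(x−M)² = 1947695.64; s = √(1947695.64/10) = 441.327
Cutoffs: 620.818 ± 2·441.327 → [-261.8, 1503.5]
Outside: 1939 → excluded.
Retained (n=10): Σ = 4890, mean = 4890/10 = 489.000

489 ms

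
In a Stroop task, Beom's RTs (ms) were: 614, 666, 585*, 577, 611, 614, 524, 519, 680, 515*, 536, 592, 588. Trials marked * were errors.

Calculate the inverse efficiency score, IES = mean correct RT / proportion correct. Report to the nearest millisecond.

701 ms

Correct trials (n=11): 614, 666, 577, 611, 614, 524, 519, 680, 536, 592, 588
Mean correct RT = 6521/11 = 592.8182 ms
Proportion correct = 11/13
IES = 592.8182 / (11/13) = 700.603 ms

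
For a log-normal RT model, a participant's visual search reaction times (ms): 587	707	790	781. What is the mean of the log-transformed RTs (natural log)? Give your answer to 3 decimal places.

6.567

ln(RT): 6.3750, 6.5610, 6.6720, 6.6606
Σ ln(RT) = 26.2687
Mean = 26.2687/4 = 6.56717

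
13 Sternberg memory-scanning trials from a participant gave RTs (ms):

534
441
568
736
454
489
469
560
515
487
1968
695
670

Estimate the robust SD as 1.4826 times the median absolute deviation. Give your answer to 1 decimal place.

Sorted: 441, 454, 469, 487, 489, 515, 534, 560, 568, 670, 695, 736, 1968 → median = 534
|x − 534| sorted: 0, 19, 26, 34, 45, 47, 65, 80, 93, 136, 161, 202, 1434 → MAD = 65
Robust SD ≈ 1.4826 × 65 = 96.369

96.4 ms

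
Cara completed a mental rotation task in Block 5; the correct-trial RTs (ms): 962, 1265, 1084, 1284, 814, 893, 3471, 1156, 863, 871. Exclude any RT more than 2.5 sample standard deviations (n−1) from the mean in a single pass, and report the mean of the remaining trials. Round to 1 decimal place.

n = 10, ΣRT = 12663, M = 1266.300
Σ(x−M)² = 5661856.10; s = √(5661856.10/9) = 793.155
Cutoffs: 1266.300 ± 2.5·793.155 → [-716.6, 3249.2]
Outside: 3471 → excluded.
Retained (n=9): Σ = 9192, mean = 9192/9 = 1021.333

1021.3 ms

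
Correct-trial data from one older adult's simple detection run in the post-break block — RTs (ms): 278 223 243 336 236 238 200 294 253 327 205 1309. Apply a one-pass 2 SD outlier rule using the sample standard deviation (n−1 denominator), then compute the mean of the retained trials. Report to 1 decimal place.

257.5 ms

n = 12, ΣRT = 4142, M = 345.167
Σ(x−M)² = 1034497.67; s = √(1034497.67/11) = 306.668
Cutoffs: 345.167 ± 2·306.668 → [-268.2, 958.5]
Outside: 1309 → excluded.
Retained (n=11): Σ = 2833, mean = 2833/11 = 257.545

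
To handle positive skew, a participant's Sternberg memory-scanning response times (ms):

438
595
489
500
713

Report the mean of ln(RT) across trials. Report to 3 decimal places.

6.289

ln(RT): 6.0822, 6.3886, 6.1924, 6.2146, 6.5695
Σ ln(RT) = 31.4472
Mean = 31.4472/5 = 6.28945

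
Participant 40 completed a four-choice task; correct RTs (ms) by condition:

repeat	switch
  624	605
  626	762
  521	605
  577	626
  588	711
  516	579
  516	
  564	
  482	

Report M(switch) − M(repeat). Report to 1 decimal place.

90.9 ms

M(repeat) = 5014/9 = 557.111
M(switch) = 3888/6 = 648.000
Difference = 648.000 − 557.111 = 90.889 ms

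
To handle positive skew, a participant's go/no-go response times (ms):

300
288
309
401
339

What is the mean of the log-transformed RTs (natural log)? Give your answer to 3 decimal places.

ln(RT): 5.7038, 5.6630, 5.7333, 5.9940, 5.8260
Σ ln(RT) = 28.9200
Mean = 28.9200/5 = 5.78401

5.784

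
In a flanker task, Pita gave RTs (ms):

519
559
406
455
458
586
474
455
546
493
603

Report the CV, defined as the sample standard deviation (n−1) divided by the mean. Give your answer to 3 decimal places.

n = 11, Σ = 5554, M = 504.9091
Σ(x−M)² = 39072.909; s = √(39072.909/10) = 62.5083
CV = 62.5083 / 504.9091 = 0.12380

0.124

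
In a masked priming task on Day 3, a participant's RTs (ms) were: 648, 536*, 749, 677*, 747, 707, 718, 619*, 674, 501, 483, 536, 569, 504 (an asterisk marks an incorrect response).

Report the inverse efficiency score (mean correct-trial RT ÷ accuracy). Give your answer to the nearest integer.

Correct trials (n=11): 648, 749, 747, 707, 718, 674, 501, 483, 536, 569, 504
Mean correct RT = 6836/11 = 621.4545 ms
Proportion correct = 11/14
IES = 621.4545 / (11/14) = 790.942 ms

791 ms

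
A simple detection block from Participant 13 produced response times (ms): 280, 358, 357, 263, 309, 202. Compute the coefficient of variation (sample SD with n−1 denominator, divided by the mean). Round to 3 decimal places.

0.203

n = 6, Σ = 1769, M = 294.8333
Σ(x−M)² = 17906.833; s = √(17906.833/5) = 59.8445
CV = 59.8445 / 294.8333 = 0.20298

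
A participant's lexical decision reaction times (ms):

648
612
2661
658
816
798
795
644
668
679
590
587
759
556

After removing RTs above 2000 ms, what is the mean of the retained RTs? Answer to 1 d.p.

677.7 ms

Excluded: 2661
Retained (n=13): Σ = 8810
Mean = 8810/13 = 677.6923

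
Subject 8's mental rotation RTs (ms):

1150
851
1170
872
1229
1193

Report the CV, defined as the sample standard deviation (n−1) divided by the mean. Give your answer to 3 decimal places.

n = 6, Σ = 6465, M = 1077.5000
Σ(x−M)² = 143637.500; s = √(143637.500/5) = 169.4919
CV = 169.4919 / 1077.5000 = 0.15730

0.157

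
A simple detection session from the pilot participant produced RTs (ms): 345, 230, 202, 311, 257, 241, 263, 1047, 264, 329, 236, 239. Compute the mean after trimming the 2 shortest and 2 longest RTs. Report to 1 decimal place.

Sorted: 202, 230, 236, 239, 241, 257, 263, 264, 311, 329, 345, 1047
Drop lowest 2 (202, 230) and highest 2 (345, 1047)
Remaining (n=8): Σ = 2140, mean = 2140/8 = 267.500

267.5 ms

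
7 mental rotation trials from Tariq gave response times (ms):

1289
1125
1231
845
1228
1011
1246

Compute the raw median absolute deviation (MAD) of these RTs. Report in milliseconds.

61 ms

Sorted: 845, 1011, 1125, 1228, 1231, 1246, 1289 → median = 1228
|x − 1228|: 61, 103, 3, 383, 0, 217, 18
Sorted deviations: 0, 3, 18, 61, 103, 217, 383 → MAD = 61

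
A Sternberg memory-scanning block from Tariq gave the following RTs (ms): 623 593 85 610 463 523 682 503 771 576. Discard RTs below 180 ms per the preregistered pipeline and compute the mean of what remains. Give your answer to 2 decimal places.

593.78 ms

Excluded: 85
Retained (n=9): Σ = 5344
Mean = 5344/9 = 593.7778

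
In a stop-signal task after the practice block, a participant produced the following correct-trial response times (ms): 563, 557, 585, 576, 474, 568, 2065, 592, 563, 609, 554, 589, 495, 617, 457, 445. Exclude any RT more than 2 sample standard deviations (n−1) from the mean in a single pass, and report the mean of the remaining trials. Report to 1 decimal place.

n = 16, ΣRT = 10309, M = 644.312
Σ(x−M)² = 2195265.44; s = √(2195265.44/15) = 382.559
Cutoffs: 644.312 ± 2·382.559 → [-120.8, 1409.4]
Outside: 2065 → excluded.
Retained (n=15): Σ = 8244, mean = 8244/15 = 549.600

549.6 ms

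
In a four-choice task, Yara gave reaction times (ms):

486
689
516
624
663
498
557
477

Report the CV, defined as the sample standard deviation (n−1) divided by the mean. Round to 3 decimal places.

0.149

n = 8, Σ = 4510, M = 563.7500
Σ(x−M)² = 49387.500; s = √(49387.500/7) = 83.9962
CV = 83.9962 / 563.7500 = 0.14900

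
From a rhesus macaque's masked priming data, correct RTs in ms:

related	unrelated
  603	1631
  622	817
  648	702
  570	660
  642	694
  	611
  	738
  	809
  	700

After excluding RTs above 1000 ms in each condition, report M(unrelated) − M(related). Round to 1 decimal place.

99.4 ms

unrelated: exclude 1631
M(related) = 3085/5 = 617.000
M(unrelated) = 5731/8 = 716.375
Difference = 716.375 − 617.000 = 99.375 ms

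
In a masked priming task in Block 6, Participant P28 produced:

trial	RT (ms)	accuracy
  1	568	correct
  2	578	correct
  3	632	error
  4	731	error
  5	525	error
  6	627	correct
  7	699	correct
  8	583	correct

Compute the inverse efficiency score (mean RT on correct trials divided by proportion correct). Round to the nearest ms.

978 ms

Correct trials (n=5): 568, 578, 627, 699, 583
Mean correct RT = 3055/5 = 611.0000 ms
Proportion correct = 5/8
IES = 611.0000 / (5/8) = 977.600 ms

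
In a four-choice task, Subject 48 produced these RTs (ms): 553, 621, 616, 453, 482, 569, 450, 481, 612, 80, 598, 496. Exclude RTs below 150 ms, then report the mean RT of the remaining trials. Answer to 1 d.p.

539.2 ms

Excluded: 80
Retained (n=11): Σ = 5931
Mean = 5931/11 = 539.1818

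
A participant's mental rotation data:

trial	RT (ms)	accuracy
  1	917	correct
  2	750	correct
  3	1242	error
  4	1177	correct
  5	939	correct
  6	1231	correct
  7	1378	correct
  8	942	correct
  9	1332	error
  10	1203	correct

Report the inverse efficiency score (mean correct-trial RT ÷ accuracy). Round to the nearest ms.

1334 ms

Correct trials (n=8): 917, 750, 1177, 939, 1231, 1378, 942, 1203
Mean correct RT = 8537/8 = 1067.1250 ms
Proportion correct = 8/10
IES = 1067.1250 / (8/10) = 1333.906 ms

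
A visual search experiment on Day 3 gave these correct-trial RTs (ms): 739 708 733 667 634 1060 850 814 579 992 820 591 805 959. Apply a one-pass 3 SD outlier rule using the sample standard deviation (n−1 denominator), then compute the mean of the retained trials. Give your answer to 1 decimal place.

782.2 ms

n = 14, ΣRT = 10951, M = 782.214
Σ(x−M)² = 282878.36; s = √(282878.36/13) = 147.512
Cutoffs: 782.214 ± 3·147.512 → [339.7, 1224.8]
No RTs fall outside the cutoffs; all 14 retained. Mean = 10951/14 = 782.214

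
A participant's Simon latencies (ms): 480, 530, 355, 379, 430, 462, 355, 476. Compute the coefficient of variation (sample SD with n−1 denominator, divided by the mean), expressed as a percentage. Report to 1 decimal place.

n = 8, Σ = 3467, M = 433.3750
Σ(x−M)² = 29399.875; s = √(29399.875/7) = 64.8073
CV = 64.8073 / 433.3750 = 0.14954 = 14.954%

15.0%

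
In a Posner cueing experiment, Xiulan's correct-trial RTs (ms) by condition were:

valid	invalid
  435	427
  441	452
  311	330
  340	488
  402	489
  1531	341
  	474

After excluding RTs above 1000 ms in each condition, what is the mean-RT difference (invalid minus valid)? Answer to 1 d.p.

valid: exclude 1531
M(valid) = 1929/5 = 385.800
M(invalid) = 3001/7 = 428.714
Difference = 428.714 − 385.800 = 42.914 ms

42.9 ms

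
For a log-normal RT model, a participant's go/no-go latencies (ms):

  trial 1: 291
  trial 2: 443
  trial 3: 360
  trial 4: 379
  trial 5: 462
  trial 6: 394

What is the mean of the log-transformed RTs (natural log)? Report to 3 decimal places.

5.950

ln(RT): 5.6733, 6.0936, 5.8861, 5.9375, 6.1356, 5.9764
Σ ln(RT) = 35.7024
Mean = 35.7024/6 = 5.95041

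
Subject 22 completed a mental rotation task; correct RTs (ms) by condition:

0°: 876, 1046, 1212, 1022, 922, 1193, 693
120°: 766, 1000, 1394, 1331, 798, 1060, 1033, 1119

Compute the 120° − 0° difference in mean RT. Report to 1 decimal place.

67.8 ms

M(0°) = 6964/7 = 994.857
M(120°) = 8501/8 = 1062.625
Difference = 1062.625 − 994.857 = 67.768 ms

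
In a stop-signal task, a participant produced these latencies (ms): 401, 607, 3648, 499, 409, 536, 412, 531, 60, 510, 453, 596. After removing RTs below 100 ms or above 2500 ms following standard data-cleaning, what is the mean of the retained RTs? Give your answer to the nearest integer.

Excluded: 60, 3648
Retained (n=10): Σ = 4954
Mean = 4954/10 = 495.4000

495 ms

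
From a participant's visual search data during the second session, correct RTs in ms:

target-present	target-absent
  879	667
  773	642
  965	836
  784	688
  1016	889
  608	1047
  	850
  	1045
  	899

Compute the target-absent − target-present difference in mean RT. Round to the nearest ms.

M(target-present) = 5025/6 = 837.500
M(target-absent) = 7563/9 = 840.333
Difference = 840.333 − 837.500 = 2.833 ms

3 ms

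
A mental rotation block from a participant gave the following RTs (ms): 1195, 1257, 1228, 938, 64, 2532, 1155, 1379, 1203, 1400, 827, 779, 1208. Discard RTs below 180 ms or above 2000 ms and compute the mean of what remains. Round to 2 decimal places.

Excluded: 64, 2532
Retained (n=11): Σ = 12569
Mean = 12569/11 = 1142.6364

1142.64 ms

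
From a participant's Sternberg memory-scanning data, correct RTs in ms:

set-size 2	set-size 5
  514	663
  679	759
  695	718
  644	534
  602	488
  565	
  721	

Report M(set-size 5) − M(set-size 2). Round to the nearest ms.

1 ms

M(set-size 2) = 4420/7 = 631.429
M(set-size 5) = 3162/5 = 632.400
Difference = 632.400 − 631.429 = 0.971 ms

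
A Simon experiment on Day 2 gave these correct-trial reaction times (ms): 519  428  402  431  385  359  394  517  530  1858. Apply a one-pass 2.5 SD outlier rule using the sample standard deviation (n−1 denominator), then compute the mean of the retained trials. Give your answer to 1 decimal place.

440.6 ms

n = 10, ΣRT = 5823, M = 582.300
Σ(x−M)² = 1841872.10; s = √(1841872.10/9) = 452.385
Cutoffs: 582.300 ± 2.5·452.385 → [-548.7, 1713.3]
Outside: 1858 → excluded.
Retained (n=9): Σ = 3965, mean = 3965/9 = 440.556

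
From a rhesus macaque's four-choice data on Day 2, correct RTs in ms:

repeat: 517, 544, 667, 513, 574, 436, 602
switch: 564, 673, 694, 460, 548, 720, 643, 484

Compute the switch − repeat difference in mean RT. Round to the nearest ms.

48 ms

M(repeat) = 3853/7 = 550.429
M(switch) = 4786/8 = 598.250
Difference = 598.250 − 550.429 = 47.821 ms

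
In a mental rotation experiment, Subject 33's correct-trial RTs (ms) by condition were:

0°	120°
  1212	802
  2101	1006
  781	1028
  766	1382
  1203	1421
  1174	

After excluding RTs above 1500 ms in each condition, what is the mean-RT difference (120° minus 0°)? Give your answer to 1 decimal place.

100.6 ms

0°: exclude 2101
M(0°) = 5136/5 = 1027.200
M(120°) = 5639/5 = 1127.800
Difference = 1127.800 − 1027.200 = 100.600 ms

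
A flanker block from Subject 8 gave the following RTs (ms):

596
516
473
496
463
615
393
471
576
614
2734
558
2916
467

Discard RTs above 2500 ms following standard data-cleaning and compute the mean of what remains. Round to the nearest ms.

520 ms

Excluded: 2734, 2916
Retained (n=12): Σ = 6238
Mean = 6238/12 = 519.8333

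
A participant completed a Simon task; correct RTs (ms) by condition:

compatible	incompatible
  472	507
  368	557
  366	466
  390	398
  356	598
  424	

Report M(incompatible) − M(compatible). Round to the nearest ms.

109 ms

M(compatible) = 2376/6 = 396.000
M(incompatible) = 2526/5 = 505.200
Difference = 505.200 − 396.000 = 109.200 ms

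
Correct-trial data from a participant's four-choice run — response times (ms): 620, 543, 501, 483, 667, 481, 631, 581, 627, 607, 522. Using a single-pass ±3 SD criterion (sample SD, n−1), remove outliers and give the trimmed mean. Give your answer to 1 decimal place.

569.4 ms

n = 11, ΣRT = 6263, M = 569.364
Σ(x−M)² = 43648.55; s = √(43648.55/10) = 66.067
Cutoffs: 569.364 ± 3·66.067 → [371.2, 767.6]
No RTs fall outside the cutoffs; all 11 retained. Mean = 6263/11 = 569.364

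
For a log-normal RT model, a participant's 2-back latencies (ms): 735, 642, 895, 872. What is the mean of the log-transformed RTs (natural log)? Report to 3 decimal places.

6.658

ln(RT): 6.5999, 6.4646, 6.7968, 6.7708
Σ ln(RT) = 26.6321
Mean = 26.6321/4 = 6.65802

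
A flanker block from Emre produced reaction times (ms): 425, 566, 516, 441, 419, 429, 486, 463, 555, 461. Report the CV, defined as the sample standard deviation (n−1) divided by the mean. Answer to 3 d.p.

0.112

n = 10, Σ = 4761, M = 476.1000
Σ(x−M)² = 25718.900; s = √(25718.900/9) = 53.4570
CV = 53.4570 / 476.1000 = 0.11228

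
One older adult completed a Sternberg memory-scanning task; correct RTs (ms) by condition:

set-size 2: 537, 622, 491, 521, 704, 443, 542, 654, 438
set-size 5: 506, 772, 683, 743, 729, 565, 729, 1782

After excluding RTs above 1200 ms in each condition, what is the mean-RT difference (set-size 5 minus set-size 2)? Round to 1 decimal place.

125.1 ms

set-size 5: exclude 1782
M(set-size 2) = 4952/9 = 550.222
M(set-size 5) = 4727/7 = 675.286
Difference = 675.286 − 550.222 = 125.063 ms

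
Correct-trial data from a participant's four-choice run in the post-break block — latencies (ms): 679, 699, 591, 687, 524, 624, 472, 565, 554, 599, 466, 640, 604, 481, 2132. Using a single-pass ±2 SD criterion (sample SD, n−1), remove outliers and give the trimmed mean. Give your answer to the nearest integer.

n = 15, ΣRT = 10317, M = 687.800
Σ(x−M)² = 2314894.40; s = √(2314894.40/14) = 406.632
Cutoffs: 687.800 ± 2·406.632 → [-125.5, 1501.1]
Outside: 2132 → excluded.
Retained (n=14): Σ = 8185, mean = 8185/14 = 584.643

585 ms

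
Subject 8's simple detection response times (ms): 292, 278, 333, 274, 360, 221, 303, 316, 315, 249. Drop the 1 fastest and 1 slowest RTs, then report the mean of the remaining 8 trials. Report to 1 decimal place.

295.0 ms

Sorted: 221, 249, 274, 278, 292, 303, 315, 316, 333, 360
Drop lowest 1 (221) and highest 1 (360)
Remaining (n=8): Σ = 2360, mean = 2360/8 = 295.000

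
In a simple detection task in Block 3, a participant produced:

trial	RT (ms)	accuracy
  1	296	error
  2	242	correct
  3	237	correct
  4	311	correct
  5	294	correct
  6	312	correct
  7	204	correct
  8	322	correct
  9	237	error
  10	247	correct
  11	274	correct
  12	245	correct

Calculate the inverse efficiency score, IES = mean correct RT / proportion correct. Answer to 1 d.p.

322.6 ms

Correct trials (n=10): 242, 237, 311, 294, 312, 204, 322, 247, 274, 245
Mean correct RT = 2688/10 = 268.8000 ms
Proportion correct = 10/12
IES = 268.8000 / (10/12) = 322.560 ms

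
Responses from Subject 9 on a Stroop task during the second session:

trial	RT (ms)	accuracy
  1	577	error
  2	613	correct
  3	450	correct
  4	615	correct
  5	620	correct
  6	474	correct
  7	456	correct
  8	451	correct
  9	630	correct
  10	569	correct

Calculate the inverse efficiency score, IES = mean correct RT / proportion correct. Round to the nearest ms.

602 ms

Correct trials (n=9): 613, 450, 615, 620, 474, 456, 451, 630, 569
Mean correct RT = 4878/9 = 542.0000 ms
Proportion correct = 9/10
IES = 542.0000 / (9/10) = 602.222 ms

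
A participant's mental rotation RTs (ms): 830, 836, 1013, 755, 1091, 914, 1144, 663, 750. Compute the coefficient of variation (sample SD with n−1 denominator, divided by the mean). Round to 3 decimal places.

n = 9, Σ = 7996, M = 888.4444
Σ(x−M)² = 216470.222; s = √(216470.222/8) = 164.4955
CV = 164.4955 / 888.4444 = 0.18515

0.185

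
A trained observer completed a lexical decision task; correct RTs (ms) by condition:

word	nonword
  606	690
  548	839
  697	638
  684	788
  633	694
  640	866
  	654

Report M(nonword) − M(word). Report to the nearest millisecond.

M(word) = 3808/6 = 634.667
M(nonword) = 5169/7 = 738.429
Difference = 738.429 − 634.667 = 103.762 ms

104 ms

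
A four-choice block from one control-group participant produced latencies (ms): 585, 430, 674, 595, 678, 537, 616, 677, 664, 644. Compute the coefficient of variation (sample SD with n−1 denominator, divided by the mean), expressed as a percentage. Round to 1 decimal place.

n = 10, Σ = 6100, M = 610.0000
Σ(x−M)² = 55896.000; s = √(55896.000/9) = 78.8078
CV = 78.8078 / 610.0000 = 0.12919 = 12.919%

12.9%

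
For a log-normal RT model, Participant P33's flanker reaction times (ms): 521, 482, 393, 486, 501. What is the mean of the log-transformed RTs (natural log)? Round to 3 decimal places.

ln(RT): 6.2558, 6.1779, 5.9738, 6.1862, 6.2166
Σ ln(RT) = 30.8103
Mean = 30.8103/5 = 6.16206

6.162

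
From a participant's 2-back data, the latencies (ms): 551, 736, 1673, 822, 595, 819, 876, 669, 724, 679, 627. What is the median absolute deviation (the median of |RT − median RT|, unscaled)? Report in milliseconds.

Sorted: 551, 595, 627, 669, 679, 724, 736, 819, 822, 876, 1673 → median = 724
|x − 724|: 173, 12, 949, 98, 129, 95, 152, 55, 0, 45, 97
Sorted deviations: 0, 12, 45, 55, 95, 97, 98, 129, 152, 173, 949 → MAD = 97

97 ms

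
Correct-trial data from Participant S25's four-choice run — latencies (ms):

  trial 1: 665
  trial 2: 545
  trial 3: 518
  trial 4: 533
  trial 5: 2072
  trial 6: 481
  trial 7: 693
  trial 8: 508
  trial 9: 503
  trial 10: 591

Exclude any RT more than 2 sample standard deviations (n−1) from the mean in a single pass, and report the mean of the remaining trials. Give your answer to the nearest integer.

n = 10, ΣRT = 7109, M = 710.900
Σ(x−M)² = 2103022.90; s = √(2103022.90/9) = 483.393
Cutoffs: 710.900 ± 2·483.393 → [-255.9, 1677.7]
Outside: 2072 → excluded.
Retained (n=9): Σ = 5037, mean = 5037/9 = 559.667

560 ms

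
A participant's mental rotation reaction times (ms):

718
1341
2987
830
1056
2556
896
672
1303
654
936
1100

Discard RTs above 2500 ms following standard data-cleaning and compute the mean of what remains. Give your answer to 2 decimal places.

950.60 ms

Excluded: 2556, 2987
Retained (n=10): Σ = 9506
Mean = 9506/10 = 950.6000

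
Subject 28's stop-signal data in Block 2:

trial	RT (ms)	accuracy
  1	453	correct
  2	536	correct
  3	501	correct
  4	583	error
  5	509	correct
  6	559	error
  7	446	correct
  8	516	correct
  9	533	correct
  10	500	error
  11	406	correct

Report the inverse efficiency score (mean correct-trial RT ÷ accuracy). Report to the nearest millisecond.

Correct trials (n=8): 453, 536, 501, 509, 446, 516, 533, 406
Mean correct RT = 3900/8 = 487.5000 ms
Proportion correct = 8/11
IES = 487.5000 / (8/11) = 670.312 ms

670 ms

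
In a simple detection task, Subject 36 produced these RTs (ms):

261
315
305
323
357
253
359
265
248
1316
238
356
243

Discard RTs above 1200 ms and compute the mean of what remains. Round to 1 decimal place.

Excluded: 1316
Retained (n=12): Σ = 3523
Mean = 3523/12 = 293.5833

293.6 ms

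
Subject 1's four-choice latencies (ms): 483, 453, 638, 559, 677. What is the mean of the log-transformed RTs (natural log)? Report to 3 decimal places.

ln(RT): 6.1800, 6.1159, 6.4583, 6.3261, 6.5177
Σ ln(RT) = 31.5981
Mean = 31.5981/5 = 6.31961

6.320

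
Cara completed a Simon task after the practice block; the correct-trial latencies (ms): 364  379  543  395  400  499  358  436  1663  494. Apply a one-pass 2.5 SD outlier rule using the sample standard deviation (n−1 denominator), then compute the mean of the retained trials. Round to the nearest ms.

n = 10, ΣRT = 5531, M = 553.100
Σ(x−M)² = 1404680.90; s = √(1404680.90/9) = 395.064
Cutoffs: 553.100 ± 2.5·395.064 → [-434.6, 1540.8]
Outside: 1663 → excluded.
Retained (n=9): Σ = 3868, mean = 3868/9 = 429.778

430 ms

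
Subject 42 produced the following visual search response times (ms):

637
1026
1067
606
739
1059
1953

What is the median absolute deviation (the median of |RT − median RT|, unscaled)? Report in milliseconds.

Sorted: 606, 637, 739, 1026, 1059, 1067, 1953 → median = 1026
|x − 1026|: 389, 0, 41, 420, 287, 33, 927
Sorted deviations: 0, 33, 41, 287, 389, 420, 927 → MAD = 287

287 ms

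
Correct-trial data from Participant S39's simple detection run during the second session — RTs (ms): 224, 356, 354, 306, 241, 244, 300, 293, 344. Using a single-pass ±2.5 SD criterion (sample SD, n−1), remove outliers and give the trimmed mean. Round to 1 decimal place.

n = 9, ΣRT = 2662, M = 295.778
Σ(x−M)² = 20305.56; s = √(20305.56/8) = 50.380
Cutoffs: 295.778 ± 2.5·50.380 → [169.8, 421.7]
No RTs fall outside the cutoffs; all 9 retained. Mean = 2662/9 = 295.778

295.8 ms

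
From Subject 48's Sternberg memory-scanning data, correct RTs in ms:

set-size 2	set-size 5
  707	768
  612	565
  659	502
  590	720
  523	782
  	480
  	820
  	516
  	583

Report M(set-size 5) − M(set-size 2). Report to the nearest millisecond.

19 ms

M(set-size 2) = 3091/5 = 618.200
M(set-size 5) = 5736/9 = 637.333
Difference = 637.333 − 618.200 = 19.133 ms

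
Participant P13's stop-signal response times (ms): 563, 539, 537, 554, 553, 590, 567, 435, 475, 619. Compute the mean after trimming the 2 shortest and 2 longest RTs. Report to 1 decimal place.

552.2 ms

Sorted: 435, 475, 537, 539, 553, 554, 563, 567, 590, 619
Drop lowest 2 (435, 475) and highest 2 (590, 619)
Remaining (n=6): Σ = 3313, mean = 3313/6 = 552.167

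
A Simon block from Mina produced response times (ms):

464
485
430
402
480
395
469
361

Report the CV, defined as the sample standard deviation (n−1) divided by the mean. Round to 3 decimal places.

0.105

n = 8, Σ = 3486, M = 435.7500
Σ(x−M)² = 14707.500; s = √(14707.500/7) = 45.8374
CV = 45.8374 / 435.7500 = 0.10519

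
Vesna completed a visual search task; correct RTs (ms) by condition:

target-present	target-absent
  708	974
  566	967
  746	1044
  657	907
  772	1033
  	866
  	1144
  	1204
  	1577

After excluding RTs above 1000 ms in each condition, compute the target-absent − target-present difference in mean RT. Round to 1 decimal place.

238.7 ms

target-absent: exclude 1044, 1033, 1144, 1204, 1577
M(target-present) = 3449/5 = 689.800
M(target-absent) = 3714/4 = 928.500
Difference = 928.500 − 689.800 = 238.700 ms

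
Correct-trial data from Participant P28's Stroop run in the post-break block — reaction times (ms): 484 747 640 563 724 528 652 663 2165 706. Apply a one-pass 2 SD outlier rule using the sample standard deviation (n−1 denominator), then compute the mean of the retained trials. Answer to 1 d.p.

n = 10, ΣRT = 7872, M = 787.200
Σ(x−M)² = 2175289.60; s = √(2175289.60/9) = 491.629
Cutoffs: 787.200 ± 2·491.629 → [-196.1, 1770.5]
Outside: 2165 → excluded.
Retained (n=9): Σ = 5707, mean = 5707/9 = 634.111

634.1 ms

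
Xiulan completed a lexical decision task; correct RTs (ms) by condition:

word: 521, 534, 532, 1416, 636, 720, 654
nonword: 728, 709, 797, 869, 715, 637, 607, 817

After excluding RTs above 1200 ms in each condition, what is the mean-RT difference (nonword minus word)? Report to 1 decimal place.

word: exclude 1416
M(word) = 3597/6 = 599.500
M(nonword) = 5879/8 = 734.875
Difference = 734.875 − 599.500 = 135.375 ms

135.4 ms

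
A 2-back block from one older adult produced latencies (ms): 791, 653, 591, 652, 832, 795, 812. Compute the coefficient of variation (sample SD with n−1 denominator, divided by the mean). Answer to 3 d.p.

0.132

n = 7, Σ = 5126, M = 732.2857
Σ(x−M)² = 56371.429; s = √(56371.429/6) = 96.9290
CV = 96.9290 / 732.2857 = 0.13237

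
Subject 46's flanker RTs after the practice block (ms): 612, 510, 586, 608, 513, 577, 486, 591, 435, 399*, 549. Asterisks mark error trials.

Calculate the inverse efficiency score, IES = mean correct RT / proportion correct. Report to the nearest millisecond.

601 ms

Correct trials (n=10): 612, 510, 586, 608, 513, 577, 486, 591, 435, 549
Mean correct RT = 5467/10 = 546.7000 ms
Proportion correct = 10/11
IES = 546.7000 / (10/11) = 601.370 ms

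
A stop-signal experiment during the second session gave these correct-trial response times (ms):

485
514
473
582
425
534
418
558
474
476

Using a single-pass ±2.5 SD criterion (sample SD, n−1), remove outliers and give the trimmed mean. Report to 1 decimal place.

493.9 ms

n = 10, ΣRT = 4939, M = 493.900
Σ(x−M)² = 25622.90; s = √(25622.90/9) = 53.357
Cutoffs: 493.900 ± 2.5·53.357 → [360.5, 627.3]
No RTs fall outside the cutoffs; all 10 retained. Mean = 4939/10 = 493.900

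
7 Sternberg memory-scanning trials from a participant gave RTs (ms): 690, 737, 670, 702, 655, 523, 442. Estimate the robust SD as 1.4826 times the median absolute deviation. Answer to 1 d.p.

Sorted: 442, 523, 655, 670, 690, 702, 737 → median = 670
|x − 670| sorted: 0, 15, 20, 32, 67, 147, 228 → MAD = 32
Robust SD ≈ 1.4826 × 32 = 47.443

47.4 ms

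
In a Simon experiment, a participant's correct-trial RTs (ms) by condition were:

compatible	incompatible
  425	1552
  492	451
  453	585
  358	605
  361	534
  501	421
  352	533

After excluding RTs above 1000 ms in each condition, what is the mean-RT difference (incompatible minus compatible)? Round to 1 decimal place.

101.2 ms

incompatible: exclude 1552
M(compatible) = 2942/7 = 420.286
M(incompatible) = 3129/6 = 521.500
Difference = 521.500 − 420.286 = 101.214 ms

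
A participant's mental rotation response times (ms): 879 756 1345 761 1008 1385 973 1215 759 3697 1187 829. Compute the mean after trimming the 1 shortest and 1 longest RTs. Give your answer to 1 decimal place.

1034.1 ms

Sorted: 756, 759, 761, 829, 879, 973, 1008, 1187, 1215, 1345, 1385, 3697
Drop lowest 1 (756) and highest 1 (3697)
Remaining (n=10): Σ = 10341, mean = 10341/10 = 1034.100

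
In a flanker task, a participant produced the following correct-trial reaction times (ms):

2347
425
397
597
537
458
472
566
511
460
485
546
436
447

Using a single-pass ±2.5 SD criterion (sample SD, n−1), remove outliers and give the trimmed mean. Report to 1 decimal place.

487.5 ms

n = 14, ΣRT = 8684, M = 620.286
Σ(x−M)² = 3253730.86; s = √(3253730.86/13) = 500.287
Cutoffs: 620.286 ± 2.5·500.287 → [-630.4, 1871.0]
Outside: 2347 → excluded.
Retained (n=13): Σ = 6337, mean = 6337/13 = 487.462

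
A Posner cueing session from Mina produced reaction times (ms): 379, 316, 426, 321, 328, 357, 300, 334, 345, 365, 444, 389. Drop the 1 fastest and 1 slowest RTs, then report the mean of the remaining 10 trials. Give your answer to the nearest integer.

356 ms

Sorted: 300, 316, 321, 328, 334, 345, 357, 365, 379, 389, 426, 444
Drop lowest 1 (300) and highest 1 (444)
Remaining (n=10): Σ = 3560, mean = 3560/10 = 356.000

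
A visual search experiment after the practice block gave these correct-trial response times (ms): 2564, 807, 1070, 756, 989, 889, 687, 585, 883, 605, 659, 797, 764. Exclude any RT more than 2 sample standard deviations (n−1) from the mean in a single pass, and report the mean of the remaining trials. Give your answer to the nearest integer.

n = 13, ΣRT = 12055, M = 927.308
Σ(x−M)² = 3144622.77; s = √(3144622.77/12) = 511.910
Cutoffs: 927.308 ± 2·511.910 → [-96.5, 1951.1]
Outside: 2564 → excluded.
Retained (n=12): Σ = 9491, mean = 9491/12 = 790.917

791 ms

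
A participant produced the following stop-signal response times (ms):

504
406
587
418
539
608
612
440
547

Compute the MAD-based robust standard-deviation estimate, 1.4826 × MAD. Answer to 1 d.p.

102.3 ms

Sorted: 406, 418, 440, 504, 539, 547, 587, 608, 612 → median = 539
|x − 539| sorted: 0, 8, 35, 48, 69, 73, 99, 121, 133 → MAD = 69
Robust SD ≈ 1.4826 × 69 = 102.299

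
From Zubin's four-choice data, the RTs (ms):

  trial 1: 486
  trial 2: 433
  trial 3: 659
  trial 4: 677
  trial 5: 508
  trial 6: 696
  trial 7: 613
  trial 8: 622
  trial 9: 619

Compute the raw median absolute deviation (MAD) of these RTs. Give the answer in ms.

Sorted: 433, 486, 508, 613, 619, 622, 659, 677, 696 → median = 619
|x − 619|: 133, 186, 40, 58, 111, 77, 6, 3, 0
Sorted deviations: 0, 3, 6, 40, 58, 77, 111, 133, 186 → MAD = 58

58 ms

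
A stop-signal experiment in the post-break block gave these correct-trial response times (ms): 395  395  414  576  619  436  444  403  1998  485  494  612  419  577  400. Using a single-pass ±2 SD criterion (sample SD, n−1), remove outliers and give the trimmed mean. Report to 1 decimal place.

n = 15, ΣRT = 8667, M = 577.800
Σ(x−M)² = 2254530.40; s = √(2254530.40/14) = 401.295
Cutoffs: 577.800 ± 2·401.295 → [-224.8, 1380.4]
Outside: 1998 → excluded.
Retained (n=14): Σ = 6669, mean = 6669/14 = 476.357

476.4 ms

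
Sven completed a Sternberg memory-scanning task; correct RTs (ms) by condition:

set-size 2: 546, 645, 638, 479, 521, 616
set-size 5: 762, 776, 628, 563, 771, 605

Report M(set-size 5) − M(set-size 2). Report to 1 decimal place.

110.0 ms

M(set-size 2) = 3445/6 = 574.167
M(set-size 5) = 4105/6 = 684.167
Difference = 684.167 − 574.167 = 110.000 ms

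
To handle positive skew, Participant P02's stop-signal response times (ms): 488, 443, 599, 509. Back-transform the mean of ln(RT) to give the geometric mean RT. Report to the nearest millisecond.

507 ms

ln(RT): 6.1903, 6.0936, 6.3953, 6.2324
Mean ln(RT) = 24.9116/4 = 6.22790
Geometric mean = exp(6.22790) = 506.69 ms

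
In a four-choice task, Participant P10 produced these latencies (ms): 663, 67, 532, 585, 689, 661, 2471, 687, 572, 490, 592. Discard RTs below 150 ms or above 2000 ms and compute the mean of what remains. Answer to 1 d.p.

607.9 ms

Excluded: 67, 2471
Retained (n=9): Σ = 5471
Mean = 5471/9 = 607.8889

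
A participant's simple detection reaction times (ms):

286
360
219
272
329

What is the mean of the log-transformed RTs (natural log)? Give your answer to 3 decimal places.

ln(RT): 5.6560, 5.8861, 5.3891, 5.6058, 5.7961
Σ ln(RT) = 28.3330
Mean = 28.3330/5 = 5.66661

5.667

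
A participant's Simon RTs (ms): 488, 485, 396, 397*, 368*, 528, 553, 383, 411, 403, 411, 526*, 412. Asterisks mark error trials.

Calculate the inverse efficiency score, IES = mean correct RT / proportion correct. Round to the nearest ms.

Correct trials (n=10): 488, 485, 396, 528, 553, 383, 411, 403, 411, 412
Mean correct RT = 4470/10 = 447.0000 ms
Proportion correct = 10/13
IES = 447.0000 / (10/13) = 581.100 ms

581 ms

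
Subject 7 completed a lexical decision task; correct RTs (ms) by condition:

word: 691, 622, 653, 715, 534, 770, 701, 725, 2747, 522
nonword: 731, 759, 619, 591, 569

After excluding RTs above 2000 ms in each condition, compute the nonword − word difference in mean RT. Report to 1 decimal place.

-5.4 ms

word: exclude 2747
M(word) = 5933/9 = 659.222
M(nonword) = 3269/5 = 653.800
Difference = 653.800 − 659.222 = -5.422 ms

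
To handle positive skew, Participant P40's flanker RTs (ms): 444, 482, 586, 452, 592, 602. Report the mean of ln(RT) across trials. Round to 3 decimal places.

6.257

ln(RT): 6.0958, 6.1779, 6.3733, 6.1137, 6.3835, 6.4003
Σ ln(RT) = 37.5445
Mean = 37.5445/6 = 6.25742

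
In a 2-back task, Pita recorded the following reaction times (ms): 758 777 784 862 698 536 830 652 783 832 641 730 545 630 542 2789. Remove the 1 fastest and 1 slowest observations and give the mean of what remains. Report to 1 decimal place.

Sorted: 536, 542, 545, 630, 641, 652, 698, 730, 758, 777, 783, 784, 830, 832, 862, 2789
Drop lowest 1 (536) and highest 1 (2789)
Remaining (n=14): Σ = 10064, mean = 10064/14 = 718.857

718.9 ms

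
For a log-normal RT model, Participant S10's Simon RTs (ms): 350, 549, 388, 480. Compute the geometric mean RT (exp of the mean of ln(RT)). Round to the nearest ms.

ln(RT): 5.8579, 6.3081, 5.9610, 6.1738
Mean ln(RT) = 24.3008/4 = 6.07521
Geometric mean = exp(6.07521) = 434.94 ms

435 ms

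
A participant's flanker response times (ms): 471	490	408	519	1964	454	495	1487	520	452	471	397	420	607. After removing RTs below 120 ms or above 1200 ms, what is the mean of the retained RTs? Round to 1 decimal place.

475.3 ms

Excluded: 1487, 1964
Retained (n=12): Σ = 5704
Mean = 5704/12 = 475.3333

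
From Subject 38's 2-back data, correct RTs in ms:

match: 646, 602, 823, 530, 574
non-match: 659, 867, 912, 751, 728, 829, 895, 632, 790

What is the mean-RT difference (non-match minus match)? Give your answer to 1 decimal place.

M(match) = 3175/5 = 635.000
M(non-match) = 7063/9 = 784.778
Difference = 784.778 − 635.000 = 149.778 ms

149.8 ms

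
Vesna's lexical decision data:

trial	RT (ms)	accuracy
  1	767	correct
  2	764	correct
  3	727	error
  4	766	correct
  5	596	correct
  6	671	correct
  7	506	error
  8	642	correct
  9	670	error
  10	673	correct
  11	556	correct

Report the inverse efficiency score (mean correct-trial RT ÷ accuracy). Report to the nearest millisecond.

Correct trials (n=8): 767, 764, 766, 596, 671, 642, 673, 556
Mean correct RT = 5435/8 = 679.3750 ms
Proportion correct = 8/11
IES = 679.3750 / (8/11) = 934.141 ms

934 ms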